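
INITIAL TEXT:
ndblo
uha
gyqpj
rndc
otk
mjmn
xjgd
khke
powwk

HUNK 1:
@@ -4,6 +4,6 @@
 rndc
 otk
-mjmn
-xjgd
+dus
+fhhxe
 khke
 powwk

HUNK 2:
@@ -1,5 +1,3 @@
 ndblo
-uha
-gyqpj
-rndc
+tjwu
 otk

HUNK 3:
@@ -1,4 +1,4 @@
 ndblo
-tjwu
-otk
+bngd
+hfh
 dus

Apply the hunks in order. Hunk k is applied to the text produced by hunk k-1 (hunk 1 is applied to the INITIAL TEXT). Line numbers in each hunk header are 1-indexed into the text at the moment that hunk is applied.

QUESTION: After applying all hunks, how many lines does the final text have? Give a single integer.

Hunk 1: at line 4 remove [mjmn,xjgd] add [dus,fhhxe] -> 9 lines: ndblo uha gyqpj rndc otk dus fhhxe khke powwk
Hunk 2: at line 1 remove [uha,gyqpj,rndc] add [tjwu] -> 7 lines: ndblo tjwu otk dus fhhxe khke powwk
Hunk 3: at line 1 remove [tjwu,otk] add [bngd,hfh] -> 7 lines: ndblo bngd hfh dus fhhxe khke powwk
Final line count: 7

Answer: 7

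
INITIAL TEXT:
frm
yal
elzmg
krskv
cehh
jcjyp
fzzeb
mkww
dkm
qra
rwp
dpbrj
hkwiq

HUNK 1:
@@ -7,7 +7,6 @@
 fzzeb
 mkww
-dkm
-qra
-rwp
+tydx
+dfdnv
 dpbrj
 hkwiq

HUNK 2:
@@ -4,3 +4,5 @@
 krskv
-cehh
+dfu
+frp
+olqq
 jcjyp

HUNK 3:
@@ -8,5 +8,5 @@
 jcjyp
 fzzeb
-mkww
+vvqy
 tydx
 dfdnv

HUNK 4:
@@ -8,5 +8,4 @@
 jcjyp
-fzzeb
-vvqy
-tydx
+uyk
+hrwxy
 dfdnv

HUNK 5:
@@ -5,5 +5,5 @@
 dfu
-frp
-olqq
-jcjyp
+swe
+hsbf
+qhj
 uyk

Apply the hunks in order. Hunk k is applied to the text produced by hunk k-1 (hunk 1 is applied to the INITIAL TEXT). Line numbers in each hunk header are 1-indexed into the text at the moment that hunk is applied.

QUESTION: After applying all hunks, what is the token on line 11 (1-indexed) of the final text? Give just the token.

Answer: dfdnv

Derivation:
Hunk 1: at line 7 remove [dkm,qra,rwp] add [tydx,dfdnv] -> 12 lines: frm yal elzmg krskv cehh jcjyp fzzeb mkww tydx dfdnv dpbrj hkwiq
Hunk 2: at line 4 remove [cehh] add [dfu,frp,olqq] -> 14 lines: frm yal elzmg krskv dfu frp olqq jcjyp fzzeb mkww tydx dfdnv dpbrj hkwiq
Hunk 3: at line 8 remove [mkww] add [vvqy] -> 14 lines: frm yal elzmg krskv dfu frp olqq jcjyp fzzeb vvqy tydx dfdnv dpbrj hkwiq
Hunk 4: at line 8 remove [fzzeb,vvqy,tydx] add [uyk,hrwxy] -> 13 lines: frm yal elzmg krskv dfu frp olqq jcjyp uyk hrwxy dfdnv dpbrj hkwiq
Hunk 5: at line 5 remove [frp,olqq,jcjyp] add [swe,hsbf,qhj] -> 13 lines: frm yal elzmg krskv dfu swe hsbf qhj uyk hrwxy dfdnv dpbrj hkwiq
Final line 11: dfdnv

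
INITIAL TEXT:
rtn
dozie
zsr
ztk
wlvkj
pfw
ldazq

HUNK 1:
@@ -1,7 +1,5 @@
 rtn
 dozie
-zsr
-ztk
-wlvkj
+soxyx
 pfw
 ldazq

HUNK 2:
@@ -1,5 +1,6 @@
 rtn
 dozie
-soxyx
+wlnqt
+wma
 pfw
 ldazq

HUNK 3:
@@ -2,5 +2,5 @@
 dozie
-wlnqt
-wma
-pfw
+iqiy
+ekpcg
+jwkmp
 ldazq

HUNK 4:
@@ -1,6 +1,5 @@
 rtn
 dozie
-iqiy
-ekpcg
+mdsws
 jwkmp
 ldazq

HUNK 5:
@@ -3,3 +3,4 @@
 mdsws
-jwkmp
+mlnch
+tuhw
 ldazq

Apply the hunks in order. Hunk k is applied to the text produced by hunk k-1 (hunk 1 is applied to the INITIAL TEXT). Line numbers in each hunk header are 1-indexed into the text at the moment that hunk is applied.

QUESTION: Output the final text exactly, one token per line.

Answer: rtn
dozie
mdsws
mlnch
tuhw
ldazq

Derivation:
Hunk 1: at line 1 remove [zsr,ztk,wlvkj] add [soxyx] -> 5 lines: rtn dozie soxyx pfw ldazq
Hunk 2: at line 1 remove [soxyx] add [wlnqt,wma] -> 6 lines: rtn dozie wlnqt wma pfw ldazq
Hunk 3: at line 2 remove [wlnqt,wma,pfw] add [iqiy,ekpcg,jwkmp] -> 6 lines: rtn dozie iqiy ekpcg jwkmp ldazq
Hunk 4: at line 1 remove [iqiy,ekpcg] add [mdsws] -> 5 lines: rtn dozie mdsws jwkmp ldazq
Hunk 5: at line 3 remove [jwkmp] add [mlnch,tuhw] -> 6 lines: rtn dozie mdsws mlnch tuhw ldazq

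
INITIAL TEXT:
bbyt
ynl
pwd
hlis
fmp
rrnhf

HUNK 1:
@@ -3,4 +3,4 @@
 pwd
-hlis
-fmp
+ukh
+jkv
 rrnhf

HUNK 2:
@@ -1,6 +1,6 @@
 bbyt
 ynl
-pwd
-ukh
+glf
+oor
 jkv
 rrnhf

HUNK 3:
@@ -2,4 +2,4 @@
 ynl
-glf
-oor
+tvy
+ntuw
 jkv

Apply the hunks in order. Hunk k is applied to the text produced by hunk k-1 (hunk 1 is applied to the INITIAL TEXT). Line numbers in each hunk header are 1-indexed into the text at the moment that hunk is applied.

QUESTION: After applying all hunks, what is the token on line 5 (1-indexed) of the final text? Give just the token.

Answer: jkv

Derivation:
Hunk 1: at line 3 remove [hlis,fmp] add [ukh,jkv] -> 6 lines: bbyt ynl pwd ukh jkv rrnhf
Hunk 2: at line 1 remove [pwd,ukh] add [glf,oor] -> 6 lines: bbyt ynl glf oor jkv rrnhf
Hunk 3: at line 2 remove [glf,oor] add [tvy,ntuw] -> 6 lines: bbyt ynl tvy ntuw jkv rrnhf
Final line 5: jkv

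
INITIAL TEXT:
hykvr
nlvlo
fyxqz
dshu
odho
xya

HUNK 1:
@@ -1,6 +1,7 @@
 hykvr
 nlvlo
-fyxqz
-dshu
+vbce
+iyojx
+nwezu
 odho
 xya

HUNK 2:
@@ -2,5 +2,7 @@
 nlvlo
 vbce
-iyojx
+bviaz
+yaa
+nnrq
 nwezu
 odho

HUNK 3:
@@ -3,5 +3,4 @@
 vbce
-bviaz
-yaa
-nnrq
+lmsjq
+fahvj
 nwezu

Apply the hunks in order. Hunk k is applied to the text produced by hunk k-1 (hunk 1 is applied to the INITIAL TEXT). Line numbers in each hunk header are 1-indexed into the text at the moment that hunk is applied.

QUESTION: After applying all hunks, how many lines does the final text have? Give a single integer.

Hunk 1: at line 1 remove [fyxqz,dshu] add [vbce,iyojx,nwezu] -> 7 lines: hykvr nlvlo vbce iyojx nwezu odho xya
Hunk 2: at line 2 remove [iyojx] add [bviaz,yaa,nnrq] -> 9 lines: hykvr nlvlo vbce bviaz yaa nnrq nwezu odho xya
Hunk 3: at line 3 remove [bviaz,yaa,nnrq] add [lmsjq,fahvj] -> 8 lines: hykvr nlvlo vbce lmsjq fahvj nwezu odho xya
Final line count: 8

Answer: 8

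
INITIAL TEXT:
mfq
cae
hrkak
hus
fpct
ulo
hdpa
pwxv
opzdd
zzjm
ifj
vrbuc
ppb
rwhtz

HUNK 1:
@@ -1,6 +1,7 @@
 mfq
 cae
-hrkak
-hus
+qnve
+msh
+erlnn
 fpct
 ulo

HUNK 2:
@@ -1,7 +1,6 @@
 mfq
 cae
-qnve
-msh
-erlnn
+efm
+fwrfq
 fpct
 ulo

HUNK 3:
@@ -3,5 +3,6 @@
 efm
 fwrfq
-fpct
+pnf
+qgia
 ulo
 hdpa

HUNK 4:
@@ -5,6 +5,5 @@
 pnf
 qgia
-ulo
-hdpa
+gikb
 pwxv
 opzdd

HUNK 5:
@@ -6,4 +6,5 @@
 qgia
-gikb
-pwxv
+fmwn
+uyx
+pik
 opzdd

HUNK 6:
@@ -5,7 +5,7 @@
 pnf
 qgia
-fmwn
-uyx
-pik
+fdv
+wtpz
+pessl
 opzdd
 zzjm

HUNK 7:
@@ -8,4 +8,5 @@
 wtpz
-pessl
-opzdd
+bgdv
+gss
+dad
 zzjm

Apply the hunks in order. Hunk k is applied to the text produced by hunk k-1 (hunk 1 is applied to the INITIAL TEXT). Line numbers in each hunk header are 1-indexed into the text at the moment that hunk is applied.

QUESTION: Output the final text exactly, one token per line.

Answer: mfq
cae
efm
fwrfq
pnf
qgia
fdv
wtpz
bgdv
gss
dad
zzjm
ifj
vrbuc
ppb
rwhtz

Derivation:
Hunk 1: at line 1 remove [hrkak,hus] add [qnve,msh,erlnn] -> 15 lines: mfq cae qnve msh erlnn fpct ulo hdpa pwxv opzdd zzjm ifj vrbuc ppb rwhtz
Hunk 2: at line 1 remove [qnve,msh,erlnn] add [efm,fwrfq] -> 14 lines: mfq cae efm fwrfq fpct ulo hdpa pwxv opzdd zzjm ifj vrbuc ppb rwhtz
Hunk 3: at line 3 remove [fpct] add [pnf,qgia] -> 15 lines: mfq cae efm fwrfq pnf qgia ulo hdpa pwxv opzdd zzjm ifj vrbuc ppb rwhtz
Hunk 4: at line 5 remove [ulo,hdpa] add [gikb] -> 14 lines: mfq cae efm fwrfq pnf qgia gikb pwxv opzdd zzjm ifj vrbuc ppb rwhtz
Hunk 5: at line 6 remove [gikb,pwxv] add [fmwn,uyx,pik] -> 15 lines: mfq cae efm fwrfq pnf qgia fmwn uyx pik opzdd zzjm ifj vrbuc ppb rwhtz
Hunk 6: at line 5 remove [fmwn,uyx,pik] add [fdv,wtpz,pessl] -> 15 lines: mfq cae efm fwrfq pnf qgia fdv wtpz pessl opzdd zzjm ifj vrbuc ppb rwhtz
Hunk 7: at line 8 remove [pessl,opzdd] add [bgdv,gss,dad] -> 16 lines: mfq cae efm fwrfq pnf qgia fdv wtpz bgdv gss dad zzjm ifj vrbuc ppb rwhtz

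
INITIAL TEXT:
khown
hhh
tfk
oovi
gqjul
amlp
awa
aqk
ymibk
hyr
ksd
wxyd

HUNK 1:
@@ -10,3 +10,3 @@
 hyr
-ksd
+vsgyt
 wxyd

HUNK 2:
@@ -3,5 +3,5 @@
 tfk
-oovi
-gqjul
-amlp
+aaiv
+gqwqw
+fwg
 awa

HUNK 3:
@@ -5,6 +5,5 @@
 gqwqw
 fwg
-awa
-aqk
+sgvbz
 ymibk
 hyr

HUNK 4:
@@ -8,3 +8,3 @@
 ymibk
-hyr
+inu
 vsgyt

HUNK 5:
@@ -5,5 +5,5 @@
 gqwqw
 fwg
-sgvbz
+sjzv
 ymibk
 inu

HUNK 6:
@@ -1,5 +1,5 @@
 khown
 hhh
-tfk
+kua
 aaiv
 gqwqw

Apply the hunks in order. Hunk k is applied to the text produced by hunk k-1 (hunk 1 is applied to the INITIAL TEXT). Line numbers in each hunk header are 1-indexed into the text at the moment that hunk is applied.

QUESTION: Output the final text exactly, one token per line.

Answer: khown
hhh
kua
aaiv
gqwqw
fwg
sjzv
ymibk
inu
vsgyt
wxyd

Derivation:
Hunk 1: at line 10 remove [ksd] add [vsgyt] -> 12 lines: khown hhh tfk oovi gqjul amlp awa aqk ymibk hyr vsgyt wxyd
Hunk 2: at line 3 remove [oovi,gqjul,amlp] add [aaiv,gqwqw,fwg] -> 12 lines: khown hhh tfk aaiv gqwqw fwg awa aqk ymibk hyr vsgyt wxyd
Hunk 3: at line 5 remove [awa,aqk] add [sgvbz] -> 11 lines: khown hhh tfk aaiv gqwqw fwg sgvbz ymibk hyr vsgyt wxyd
Hunk 4: at line 8 remove [hyr] add [inu] -> 11 lines: khown hhh tfk aaiv gqwqw fwg sgvbz ymibk inu vsgyt wxyd
Hunk 5: at line 5 remove [sgvbz] add [sjzv] -> 11 lines: khown hhh tfk aaiv gqwqw fwg sjzv ymibk inu vsgyt wxyd
Hunk 6: at line 1 remove [tfk] add [kua] -> 11 lines: khown hhh kua aaiv gqwqw fwg sjzv ymibk inu vsgyt wxyd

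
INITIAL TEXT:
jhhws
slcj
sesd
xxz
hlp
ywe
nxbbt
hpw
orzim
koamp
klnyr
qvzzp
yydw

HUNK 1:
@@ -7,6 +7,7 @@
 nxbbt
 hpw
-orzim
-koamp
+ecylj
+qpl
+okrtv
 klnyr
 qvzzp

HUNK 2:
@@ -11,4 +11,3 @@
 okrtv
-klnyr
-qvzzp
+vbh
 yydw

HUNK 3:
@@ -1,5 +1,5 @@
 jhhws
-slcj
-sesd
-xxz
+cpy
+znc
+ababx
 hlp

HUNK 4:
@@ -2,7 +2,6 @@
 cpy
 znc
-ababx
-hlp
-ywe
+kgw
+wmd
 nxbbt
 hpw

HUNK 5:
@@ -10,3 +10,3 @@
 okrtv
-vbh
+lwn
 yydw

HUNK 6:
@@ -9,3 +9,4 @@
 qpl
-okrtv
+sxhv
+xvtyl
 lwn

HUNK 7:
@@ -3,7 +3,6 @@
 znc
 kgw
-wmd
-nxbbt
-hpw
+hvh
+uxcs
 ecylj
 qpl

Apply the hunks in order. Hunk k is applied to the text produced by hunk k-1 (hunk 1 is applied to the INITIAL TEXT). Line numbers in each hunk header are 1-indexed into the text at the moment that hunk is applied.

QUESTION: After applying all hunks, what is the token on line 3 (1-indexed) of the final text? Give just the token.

Answer: znc

Derivation:
Hunk 1: at line 7 remove [orzim,koamp] add [ecylj,qpl,okrtv] -> 14 lines: jhhws slcj sesd xxz hlp ywe nxbbt hpw ecylj qpl okrtv klnyr qvzzp yydw
Hunk 2: at line 11 remove [klnyr,qvzzp] add [vbh] -> 13 lines: jhhws slcj sesd xxz hlp ywe nxbbt hpw ecylj qpl okrtv vbh yydw
Hunk 3: at line 1 remove [slcj,sesd,xxz] add [cpy,znc,ababx] -> 13 lines: jhhws cpy znc ababx hlp ywe nxbbt hpw ecylj qpl okrtv vbh yydw
Hunk 4: at line 2 remove [ababx,hlp,ywe] add [kgw,wmd] -> 12 lines: jhhws cpy znc kgw wmd nxbbt hpw ecylj qpl okrtv vbh yydw
Hunk 5: at line 10 remove [vbh] add [lwn] -> 12 lines: jhhws cpy znc kgw wmd nxbbt hpw ecylj qpl okrtv lwn yydw
Hunk 6: at line 9 remove [okrtv] add [sxhv,xvtyl] -> 13 lines: jhhws cpy znc kgw wmd nxbbt hpw ecylj qpl sxhv xvtyl lwn yydw
Hunk 7: at line 3 remove [wmd,nxbbt,hpw] add [hvh,uxcs] -> 12 lines: jhhws cpy znc kgw hvh uxcs ecylj qpl sxhv xvtyl lwn yydw
Final line 3: znc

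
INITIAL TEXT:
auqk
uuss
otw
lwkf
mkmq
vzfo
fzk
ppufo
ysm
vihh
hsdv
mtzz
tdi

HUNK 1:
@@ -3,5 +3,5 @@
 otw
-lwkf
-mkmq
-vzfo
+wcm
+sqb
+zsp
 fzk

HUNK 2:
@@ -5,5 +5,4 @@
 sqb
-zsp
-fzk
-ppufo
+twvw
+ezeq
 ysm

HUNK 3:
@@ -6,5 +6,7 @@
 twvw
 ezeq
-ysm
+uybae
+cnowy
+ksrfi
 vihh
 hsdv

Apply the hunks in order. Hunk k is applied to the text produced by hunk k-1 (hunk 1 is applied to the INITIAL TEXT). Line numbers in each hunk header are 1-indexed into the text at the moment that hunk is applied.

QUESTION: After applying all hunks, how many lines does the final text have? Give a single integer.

Hunk 1: at line 3 remove [lwkf,mkmq,vzfo] add [wcm,sqb,zsp] -> 13 lines: auqk uuss otw wcm sqb zsp fzk ppufo ysm vihh hsdv mtzz tdi
Hunk 2: at line 5 remove [zsp,fzk,ppufo] add [twvw,ezeq] -> 12 lines: auqk uuss otw wcm sqb twvw ezeq ysm vihh hsdv mtzz tdi
Hunk 3: at line 6 remove [ysm] add [uybae,cnowy,ksrfi] -> 14 lines: auqk uuss otw wcm sqb twvw ezeq uybae cnowy ksrfi vihh hsdv mtzz tdi
Final line count: 14

Answer: 14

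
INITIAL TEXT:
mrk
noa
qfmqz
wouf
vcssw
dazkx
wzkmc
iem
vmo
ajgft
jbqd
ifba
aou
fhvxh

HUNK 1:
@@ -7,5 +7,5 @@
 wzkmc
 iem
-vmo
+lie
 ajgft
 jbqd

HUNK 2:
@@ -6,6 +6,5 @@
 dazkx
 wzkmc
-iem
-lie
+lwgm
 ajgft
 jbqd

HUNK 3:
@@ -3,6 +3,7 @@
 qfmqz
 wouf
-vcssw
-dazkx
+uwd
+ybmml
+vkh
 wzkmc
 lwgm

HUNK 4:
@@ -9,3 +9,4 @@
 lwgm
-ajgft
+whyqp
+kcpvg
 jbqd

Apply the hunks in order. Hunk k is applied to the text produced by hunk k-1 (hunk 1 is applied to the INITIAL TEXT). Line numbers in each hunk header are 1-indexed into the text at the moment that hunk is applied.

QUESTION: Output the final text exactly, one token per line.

Answer: mrk
noa
qfmqz
wouf
uwd
ybmml
vkh
wzkmc
lwgm
whyqp
kcpvg
jbqd
ifba
aou
fhvxh

Derivation:
Hunk 1: at line 7 remove [vmo] add [lie] -> 14 lines: mrk noa qfmqz wouf vcssw dazkx wzkmc iem lie ajgft jbqd ifba aou fhvxh
Hunk 2: at line 6 remove [iem,lie] add [lwgm] -> 13 lines: mrk noa qfmqz wouf vcssw dazkx wzkmc lwgm ajgft jbqd ifba aou fhvxh
Hunk 3: at line 3 remove [vcssw,dazkx] add [uwd,ybmml,vkh] -> 14 lines: mrk noa qfmqz wouf uwd ybmml vkh wzkmc lwgm ajgft jbqd ifba aou fhvxh
Hunk 4: at line 9 remove [ajgft] add [whyqp,kcpvg] -> 15 lines: mrk noa qfmqz wouf uwd ybmml vkh wzkmc lwgm whyqp kcpvg jbqd ifba aou fhvxh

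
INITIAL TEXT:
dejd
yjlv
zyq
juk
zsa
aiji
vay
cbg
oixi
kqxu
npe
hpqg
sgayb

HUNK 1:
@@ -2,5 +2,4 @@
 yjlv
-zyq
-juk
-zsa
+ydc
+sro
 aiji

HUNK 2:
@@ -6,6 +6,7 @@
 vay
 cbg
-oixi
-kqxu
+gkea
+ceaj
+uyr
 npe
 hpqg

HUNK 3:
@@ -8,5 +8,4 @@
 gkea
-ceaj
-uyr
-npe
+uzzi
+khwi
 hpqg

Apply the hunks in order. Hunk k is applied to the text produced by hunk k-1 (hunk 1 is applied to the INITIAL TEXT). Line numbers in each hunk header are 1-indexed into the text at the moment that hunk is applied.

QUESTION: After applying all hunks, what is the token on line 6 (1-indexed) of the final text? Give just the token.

Hunk 1: at line 2 remove [zyq,juk,zsa] add [ydc,sro] -> 12 lines: dejd yjlv ydc sro aiji vay cbg oixi kqxu npe hpqg sgayb
Hunk 2: at line 6 remove [oixi,kqxu] add [gkea,ceaj,uyr] -> 13 lines: dejd yjlv ydc sro aiji vay cbg gkea ceaj uyr npe hpqg sgayb
Hunk 3: at line 8 remove [ceaj,uyr,npe] add [uzzi,khwi] -> 12 lines: dejd yjlv ydc sro aiji vay cbg gkea uzzi khwi hpqg sgayb
Final line 6: vay

Answer: vay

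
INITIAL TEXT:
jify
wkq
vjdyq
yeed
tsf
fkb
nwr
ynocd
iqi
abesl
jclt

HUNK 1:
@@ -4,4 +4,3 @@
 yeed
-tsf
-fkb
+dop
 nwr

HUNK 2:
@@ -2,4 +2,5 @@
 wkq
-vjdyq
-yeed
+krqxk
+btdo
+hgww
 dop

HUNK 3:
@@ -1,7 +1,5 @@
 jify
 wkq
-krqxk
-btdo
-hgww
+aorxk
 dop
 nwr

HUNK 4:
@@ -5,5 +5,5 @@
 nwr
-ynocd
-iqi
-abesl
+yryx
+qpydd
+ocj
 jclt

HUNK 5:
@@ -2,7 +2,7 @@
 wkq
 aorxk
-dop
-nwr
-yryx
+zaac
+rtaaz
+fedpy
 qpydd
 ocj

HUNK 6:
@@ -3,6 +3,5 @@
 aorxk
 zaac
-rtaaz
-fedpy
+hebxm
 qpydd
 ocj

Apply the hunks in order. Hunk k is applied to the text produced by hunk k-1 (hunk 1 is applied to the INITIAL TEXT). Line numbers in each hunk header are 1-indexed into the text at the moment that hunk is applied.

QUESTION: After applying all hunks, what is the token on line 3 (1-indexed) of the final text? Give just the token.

Answer: aorxk

Derivation:
Hunk 1: at line 4 remove [tsf,fkb] add [dop] -> 10 lines: jify wkq vjdyq yeed dop nwr ynocd iqi abesl jclt
Hunk 2: at line 2 remove [vjdyq,yeed] add [krqxk,btdo,hgww] -> 11 lines: jify wkq krqxk btdo hgww dop nwr ynocd iqi abesl jclt
Hunk 3: at line 1 remove [krqxk,btdo,hgww] add [aorxk] -> 9 lines: jify wkq aorxk dop nwr ynocd iqi abesl jclt
Hunk 4: at line 5 remove [ynocd,iqi,abesl] add [yryx,qpydd,ocj] -> 9 lines: jify wkq aorxk dop nwr yryx qpydd ocj jclt
Hunk 5: at line 2 remove [dop,nwr,yryx] add [zaac,rtaaz,fedpy] -> 9 lines: jify wkq aorxk zaac rtaaz fedpy qpydd ocj jclt
Hunk 6: at line 3 remove [rtaaz,fedpy] add [hebxm] -> 8 lines: jify wkq aorxk zaac hebxm qpydd ocj jclt
Final line 3: aorxk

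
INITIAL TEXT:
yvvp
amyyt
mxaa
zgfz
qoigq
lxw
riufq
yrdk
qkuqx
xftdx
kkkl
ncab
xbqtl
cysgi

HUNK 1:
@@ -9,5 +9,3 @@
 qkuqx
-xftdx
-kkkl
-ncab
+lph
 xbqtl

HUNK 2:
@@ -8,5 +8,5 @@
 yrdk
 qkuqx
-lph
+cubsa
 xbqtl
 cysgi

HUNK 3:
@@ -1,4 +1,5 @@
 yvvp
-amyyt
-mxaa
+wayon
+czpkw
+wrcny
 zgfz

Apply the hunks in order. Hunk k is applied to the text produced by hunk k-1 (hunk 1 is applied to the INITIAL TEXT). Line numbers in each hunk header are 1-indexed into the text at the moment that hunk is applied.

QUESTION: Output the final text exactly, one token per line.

Answer: yvvp
wayon
czpkw
wrcny
zgfz
qoigq
lxw
riufq
yrdk
qkuqx
cubsa
xbqtl
cysgi

Derivation:
Hunk 1: at line 9 remove [xftdx,kkkl,ncab] add [lph] -> 12 lines: yvvp amyyt mxaa zgfz qoigq lxw riufq yrdk qkuqx lph xbqtl cysgi
Hunk 2: at line 8 remove [lph] add [cubsa] -> 12 lines: yvvp amyyt mxaa zgfz qoigq lxw riufq yrdk qkuqx cubsa xbqtl cysgi
Hunk 3: at line 1 remove [amyyt,mxaa] add [wayon,czpkw,wrcny] -> 13 lines: yvvp wayon czpkw wrcny zgfz qoigq lxw riufq yrdk qkuqx cubsa xbqtl cysgi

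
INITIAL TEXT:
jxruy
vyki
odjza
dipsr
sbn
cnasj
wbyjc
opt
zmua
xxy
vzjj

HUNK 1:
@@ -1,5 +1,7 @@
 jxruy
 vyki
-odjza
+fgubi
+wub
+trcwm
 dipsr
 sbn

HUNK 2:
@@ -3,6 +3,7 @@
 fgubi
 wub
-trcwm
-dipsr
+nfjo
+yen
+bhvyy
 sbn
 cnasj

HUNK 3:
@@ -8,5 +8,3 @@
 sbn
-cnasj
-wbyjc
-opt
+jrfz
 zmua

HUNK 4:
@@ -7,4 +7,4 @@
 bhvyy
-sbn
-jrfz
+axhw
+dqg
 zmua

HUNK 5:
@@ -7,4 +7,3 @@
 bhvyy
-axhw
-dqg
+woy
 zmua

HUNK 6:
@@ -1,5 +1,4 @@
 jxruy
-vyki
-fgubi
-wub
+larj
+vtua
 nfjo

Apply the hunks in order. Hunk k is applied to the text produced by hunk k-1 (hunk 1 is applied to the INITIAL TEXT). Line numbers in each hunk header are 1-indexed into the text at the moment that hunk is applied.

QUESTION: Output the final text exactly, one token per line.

Answer: jxruy
larj
vtua
nfjo
yen
bhvyy
woy
zmua
xxy
vzjj

Derivation:
Hunk 1: at line 1 remove [odjza] add [fgubi,wub,trcwm] -> 13 lines: jxruy vyki fgubi wub trcwm dipsr sbn cnasj wbyjc opt zmua xxy vzjj
Hunk 2: at line 3 remove [trcwm,dipsr] add [nfjo,yen,bhvyy] -> 14 lines: jxruy vyki fgubi wub nfjo yen bhvyy sbn cnasj wbyjc opt zmua xxy vzjj
Hunk 3: at line 8 remove [cnasj,wbyjc,opt] add [jrfz] -> 12 lines: jxruy vyki fgubi wub nfjo yen bhvyy sbn jrfz zmua xxy vzjj
Hunk 4: at line 7 remove [sbn,jrfz] add [axhw,dqg] -> 12 lines: jxruy vyki fgubi wub nfjo yen bhvyy axhw dqg zmua xxy vzjj
Hunk 5: at line 7 remove [axhw,dqg] add [woy] -> 11 lines: jxruy vyki fgubi wub nfjo yen bhvyy woy zmua xxy vzjj
Hunk 6: at line 1 remove [vyki,fgubi,wub] add [larj,vtua] -> 10 lines: jxruy larj vtua nfjo yen bhvyy woy zmua xxy vzjj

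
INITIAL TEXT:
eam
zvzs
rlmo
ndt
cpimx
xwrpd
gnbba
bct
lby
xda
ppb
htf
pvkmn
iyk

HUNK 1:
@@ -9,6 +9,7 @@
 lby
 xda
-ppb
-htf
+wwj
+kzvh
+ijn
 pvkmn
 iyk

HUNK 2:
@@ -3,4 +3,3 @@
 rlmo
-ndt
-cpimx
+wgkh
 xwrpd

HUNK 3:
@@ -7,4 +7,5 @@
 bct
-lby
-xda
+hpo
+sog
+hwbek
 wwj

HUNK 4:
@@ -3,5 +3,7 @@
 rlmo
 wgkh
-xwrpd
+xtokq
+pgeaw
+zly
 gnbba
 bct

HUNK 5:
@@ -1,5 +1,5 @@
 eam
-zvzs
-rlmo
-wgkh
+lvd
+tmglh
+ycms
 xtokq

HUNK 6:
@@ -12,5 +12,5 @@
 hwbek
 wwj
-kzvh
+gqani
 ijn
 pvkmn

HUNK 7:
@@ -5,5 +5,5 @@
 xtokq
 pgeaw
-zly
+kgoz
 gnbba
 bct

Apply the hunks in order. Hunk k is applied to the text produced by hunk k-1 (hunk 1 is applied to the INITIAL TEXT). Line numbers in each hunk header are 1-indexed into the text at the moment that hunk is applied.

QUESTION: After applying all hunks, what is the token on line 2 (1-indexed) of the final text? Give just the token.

Answer: lvd

Derivation:
Hunk 1: at line 9 remove [ppb,htf] add [wwj,kzvh,ijn] -> 15 lines: eam zvzs rlmo ndt cpimx xwrpd gnbba bct lby xda wwj kzvh ijn pvkmn iyk
Hunk 2: at line 3 remove [ndt,cpimx] add [wgkh] -> 14 lines: eam zvzs rlmo wgkh xwrpd gnbba bct lby xda wwj kzvh ijn pvkmn iyk
Hunk 3: at line 7 remove [lby,xda] add [hpo,sog,hwbek] -> 15 lines: eam zvzs rlmo wgkh xwrpd gnbba bct hpo sog hwbek wwj kzvh ijn pvkmn iyk
Hunk 4: at line 3 remove [xwrpd] add [xtokq,pgeaw,zly] -> 17 lines: eam zvzs rlmo wgkh xtokq pgeaw zly gnbba bct hpo sog hwbek wwj kzvh ijn pvkmn iyk
Hunk 5: at line 1 remove [zvzs,rlmo,wgkh] add [lvd,tmglh,ycms] -> 17 lines: eam lvd tmglh ycms xtokq pgeaw zly gnbba bct hpo sog hwbek wwj kzvh ijn pvkmn iyk
Hunk 6: at line 12 remove [kzvh] add [gqani] -> 17 lines: eam lvd tmglh ycms xtokq pgeaw zly gnbba bct hpo sog hwbek wwj gqani ijn pvkmn iyk
Hunk 7: at line 5 remove [zly] add [kgoz] -> 17 lines: eam lvd tmglh ycms xtokq pgeaw kgoz gnbba bct hpo sog hwbek wwj gqani ijn pvkmn iyk
Final line 2: lvd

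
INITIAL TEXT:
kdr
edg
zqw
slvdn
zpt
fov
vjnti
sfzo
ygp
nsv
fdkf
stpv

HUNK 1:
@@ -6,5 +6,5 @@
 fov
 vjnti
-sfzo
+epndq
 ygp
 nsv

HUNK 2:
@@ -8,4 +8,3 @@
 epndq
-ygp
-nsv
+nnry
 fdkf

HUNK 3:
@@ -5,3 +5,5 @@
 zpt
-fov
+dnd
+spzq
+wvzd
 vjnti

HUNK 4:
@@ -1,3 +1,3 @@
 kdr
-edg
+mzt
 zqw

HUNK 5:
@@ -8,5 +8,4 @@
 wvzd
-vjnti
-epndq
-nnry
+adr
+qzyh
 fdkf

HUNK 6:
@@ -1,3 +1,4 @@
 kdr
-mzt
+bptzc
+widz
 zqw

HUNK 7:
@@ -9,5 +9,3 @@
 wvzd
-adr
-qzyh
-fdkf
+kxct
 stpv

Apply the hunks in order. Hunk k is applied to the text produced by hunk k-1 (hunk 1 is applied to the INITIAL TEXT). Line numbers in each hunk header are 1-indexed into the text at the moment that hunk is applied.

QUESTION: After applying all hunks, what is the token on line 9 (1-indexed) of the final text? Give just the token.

Hunk 1: at line 6 remove [sfzo] add [epndq] -> 12 lines: kdr edg zqw slvdn zpt fov vjnti epndq ygp nsv fdkf stpv
Hunk 2: at line 8 remove [ygp,nsv] add [nnry] -> 11 lines: kdr edg zqw slvdn zpt fov vjnti epndq nnry fdkf stpv
Hunk 3: at line 5 remove [fov] add [dnd,spzq,wvzd] -> 13 lines: kdr edg zqw slvdn zpt dnd spzq wvzd vjnti epndq nnry fdkf stpv
Hunk 4: at line 1 remove [edg] add [mzt] -> 13 lines: kdr mzt zqw slvdn zpt dnd spzq wvzd vjnti epndq nnry fdkf stpv
Hunk 5: at line 8 remove [vjnti,epndq,nnry] add [adr,qzyh] -> 12 lines: kdr mzt zqw slvdn zpt dnd spzq wvzd adr qzyh fdkf stpv
Hunk 6: at line 1 remove [mzt] add [bptzc,widz] -> 13 lines: kdr bptzc widz zqw slvdn zpt dnd spzq wvzd adr qzyh fdkf stpv
Hunk 7: at line 9 remove [adr,qzyh,fdkf] add [kxct] -> 11 lines: kdr bptzc widz zqw slvdn zpt dnd spzq wvzd kxct stpv
Final line 9: wvzd

Answer: wvzd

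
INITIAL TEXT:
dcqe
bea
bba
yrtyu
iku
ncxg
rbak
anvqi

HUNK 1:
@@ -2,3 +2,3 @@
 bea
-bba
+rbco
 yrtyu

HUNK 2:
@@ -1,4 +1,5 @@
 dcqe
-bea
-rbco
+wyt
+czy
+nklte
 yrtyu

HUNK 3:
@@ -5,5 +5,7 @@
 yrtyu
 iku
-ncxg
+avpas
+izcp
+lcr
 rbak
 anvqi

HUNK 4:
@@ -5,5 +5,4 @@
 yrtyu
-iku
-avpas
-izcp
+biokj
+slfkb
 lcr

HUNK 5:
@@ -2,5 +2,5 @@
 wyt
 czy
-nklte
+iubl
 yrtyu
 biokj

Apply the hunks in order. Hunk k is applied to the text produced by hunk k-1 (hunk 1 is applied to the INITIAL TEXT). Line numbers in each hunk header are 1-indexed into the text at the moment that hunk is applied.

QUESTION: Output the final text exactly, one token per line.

Hunk 1: at line 2 remove [bba] add [rbco] -> 8 lines: dcqe bea rbco yrtyu iku ncxg rbak anvqi
Hunk 2: at line 1 remove [bea,rbco] add [wyt,czy,nklte] -> 9 lines: dcqe wyt czy nklte yrtyu iku ncxg rbak anvqi
Hunk 3: at line 5 remove [ncxg] add [avpas,izcp,lcr] -> 11 lines: dcqe wyt czy nklte yrtyu iku avpas izcp lcr rbak anvqi
Hunk 4: at line 5 remove [iku,avpas,izcp] add [biokj,slfkb] -> 10 lines: dcqe wyt czy nklte yrtyu biokj slfkb lcr rbak anvqi
Hunk 5: at line 2 remove [nklte] add [iubl] -> 10 lines: dcqe wyt czy iubl yrtyu biokj slfkb lcr rbak anvqi

Answer: dcqe
wyt
czy
iubl
yrtyu
biokj
slfkb
lcr
rbak
anvqi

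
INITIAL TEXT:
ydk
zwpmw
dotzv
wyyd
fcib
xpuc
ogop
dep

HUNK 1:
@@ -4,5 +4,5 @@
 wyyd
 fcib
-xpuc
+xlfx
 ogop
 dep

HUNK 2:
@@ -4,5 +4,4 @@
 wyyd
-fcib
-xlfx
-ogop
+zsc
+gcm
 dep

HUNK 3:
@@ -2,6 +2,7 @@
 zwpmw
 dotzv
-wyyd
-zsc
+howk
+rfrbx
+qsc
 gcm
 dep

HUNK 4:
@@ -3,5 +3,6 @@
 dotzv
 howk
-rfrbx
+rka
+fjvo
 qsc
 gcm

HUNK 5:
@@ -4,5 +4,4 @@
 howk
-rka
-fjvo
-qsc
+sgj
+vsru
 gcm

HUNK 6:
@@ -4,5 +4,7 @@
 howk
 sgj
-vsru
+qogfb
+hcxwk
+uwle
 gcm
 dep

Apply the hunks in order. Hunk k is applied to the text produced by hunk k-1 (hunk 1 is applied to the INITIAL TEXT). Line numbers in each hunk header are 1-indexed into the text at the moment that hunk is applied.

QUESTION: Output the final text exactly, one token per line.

Hunk 1: at line 4 remove [xpuc] add [xlfx] -> 8 lines: ydk zwpmw dotzv wyyd fcib xlfx ogop dep
Hunk 2: at line 4 remove [fcib,xlfx,ogop] add [zsc,gcm] -> 7 lines: ydk zwpmw dotzv wyyd zsc gcm dep
Hunk 3: at line 2 remove [wyyd,zsc] add [howk,rfrbx,qsc] -> 8 lines: ydk zwpmw dotzv howk rfrbx qsc gcm dep
Hunk 4: at line 3 remove [rfrbx] add [rka,fjvo] -> 9 lines: ydk zwpmw dotzv howk rka fjvo qsc gcm dep
Hunk 5: at line 4 remove [rka,fjvo,qsc] add [sgj,vsru] -> 8 lines: ydk zwpmw dotzv howk sgj vsru gcm dep
Hunk 6: at line 4 remove [vsru] add [qogfb,hcxwk,uwle] -> 10 lines: ydk zwpmw dotzv howk sgj qogfb hcxwk uwle gcm dep

Answer: ydk
zwpmw
dotzv
howk
sgj
qogfb
hcxwk
uwle
gcm
dep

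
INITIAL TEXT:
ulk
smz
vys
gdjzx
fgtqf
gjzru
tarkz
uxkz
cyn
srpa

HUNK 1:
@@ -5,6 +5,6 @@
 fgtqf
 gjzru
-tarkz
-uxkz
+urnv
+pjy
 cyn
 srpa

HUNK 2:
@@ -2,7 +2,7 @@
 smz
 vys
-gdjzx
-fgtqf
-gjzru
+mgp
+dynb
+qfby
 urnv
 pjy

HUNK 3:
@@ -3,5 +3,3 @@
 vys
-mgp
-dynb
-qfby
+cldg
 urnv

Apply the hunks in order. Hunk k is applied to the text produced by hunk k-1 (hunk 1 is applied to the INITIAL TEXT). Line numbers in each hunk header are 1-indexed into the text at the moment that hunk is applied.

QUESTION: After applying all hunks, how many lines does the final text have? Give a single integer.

Hunk 1: at line 5 remove [tarkz,uxkz] add [urnv,pjy] -> 10 lines: ulk smz vys gdjzx fgtqf gjzru urnv pjy cyn srpa
Hunk 2: at line 2 remove [gdjzx,fgtqf,gjzru] add [mgp,dynb,qfby] -> 10 lines: ulk smz vys mgp dynb qfby urnv pjy cyn srpa
Hunk 3: at line 3 remove [mgp,dynb,qfby] add [cldg] -> 8 lines: ulk smz vys cldg urnv pjy cyn srpa
Final line count: 8

Answer: 8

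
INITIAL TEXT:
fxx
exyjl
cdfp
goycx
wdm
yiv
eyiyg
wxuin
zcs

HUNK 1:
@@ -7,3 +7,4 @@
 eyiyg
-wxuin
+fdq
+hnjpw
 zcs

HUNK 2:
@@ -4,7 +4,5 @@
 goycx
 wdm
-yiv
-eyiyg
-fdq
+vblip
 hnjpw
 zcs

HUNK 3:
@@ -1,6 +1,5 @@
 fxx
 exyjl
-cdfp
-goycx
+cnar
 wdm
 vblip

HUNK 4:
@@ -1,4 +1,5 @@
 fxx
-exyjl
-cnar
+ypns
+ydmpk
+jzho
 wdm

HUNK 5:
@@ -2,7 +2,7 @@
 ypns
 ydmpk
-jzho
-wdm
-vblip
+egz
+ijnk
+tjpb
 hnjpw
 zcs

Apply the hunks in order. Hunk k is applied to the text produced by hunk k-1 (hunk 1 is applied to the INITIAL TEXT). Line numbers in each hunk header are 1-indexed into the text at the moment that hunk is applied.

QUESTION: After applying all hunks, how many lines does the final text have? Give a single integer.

Hunk 1: at line 7 remove [wxuin] add [fdq,hnjpw] -> 10 lines: fxx exyjl cdfp goycx wdm yiv eyiyg fdq hnjpw zcs
Hunk 2: at line 4 remove [yiv,eyiyg,fdq] add [vblip] -> 8 lines: fxx exyjl cdfp goycx wdm vblip hnjpw zcs
Hunk 3: at line 1 remove [cdfp,goycx] add [cnar] -> 7 lines: fxx exyjl cnar wdm vblip hnjpw zcs
Hunk 4: at line 1 remove [exyjl,cnar] add [ypns,ydmpk,jzho] -> 8 lines: fxx ypns ydmpk jzho wdm vblip hnjpw zcs
Hunk 5: at line 2 remove [jzho,wdm,vblip] add [egz,ijnk,tjpb] -> 8 lines: fxx ypns ydmpk egz ijnk tjpb hnjpw zcs
Final line count: 8

Answer: 8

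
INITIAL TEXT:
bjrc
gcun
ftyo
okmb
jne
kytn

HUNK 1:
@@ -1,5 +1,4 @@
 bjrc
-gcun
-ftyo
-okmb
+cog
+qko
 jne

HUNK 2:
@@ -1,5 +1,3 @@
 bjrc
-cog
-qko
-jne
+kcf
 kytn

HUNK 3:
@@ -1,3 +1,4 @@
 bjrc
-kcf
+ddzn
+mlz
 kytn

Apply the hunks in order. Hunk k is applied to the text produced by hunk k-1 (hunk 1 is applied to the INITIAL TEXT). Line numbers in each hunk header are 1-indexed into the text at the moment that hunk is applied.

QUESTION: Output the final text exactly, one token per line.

Answer: bjrc
ddzn
mlz
kytn

Derivation:
Hunk 1: at line 1 remove [gcun,ftyo,okmb] add [cog,qko] -> 5 lines: bjrc cog qko jne kytn
Hunk 2: at line 1 remove [cog,qko,jne] add [kcf] -> 3 lines: bjrc kcf kytn
Hunk 3: at line 1 remove [kcf] add [ddzn,mlz] -> 4 lines: bjrc ddzn mlz kytn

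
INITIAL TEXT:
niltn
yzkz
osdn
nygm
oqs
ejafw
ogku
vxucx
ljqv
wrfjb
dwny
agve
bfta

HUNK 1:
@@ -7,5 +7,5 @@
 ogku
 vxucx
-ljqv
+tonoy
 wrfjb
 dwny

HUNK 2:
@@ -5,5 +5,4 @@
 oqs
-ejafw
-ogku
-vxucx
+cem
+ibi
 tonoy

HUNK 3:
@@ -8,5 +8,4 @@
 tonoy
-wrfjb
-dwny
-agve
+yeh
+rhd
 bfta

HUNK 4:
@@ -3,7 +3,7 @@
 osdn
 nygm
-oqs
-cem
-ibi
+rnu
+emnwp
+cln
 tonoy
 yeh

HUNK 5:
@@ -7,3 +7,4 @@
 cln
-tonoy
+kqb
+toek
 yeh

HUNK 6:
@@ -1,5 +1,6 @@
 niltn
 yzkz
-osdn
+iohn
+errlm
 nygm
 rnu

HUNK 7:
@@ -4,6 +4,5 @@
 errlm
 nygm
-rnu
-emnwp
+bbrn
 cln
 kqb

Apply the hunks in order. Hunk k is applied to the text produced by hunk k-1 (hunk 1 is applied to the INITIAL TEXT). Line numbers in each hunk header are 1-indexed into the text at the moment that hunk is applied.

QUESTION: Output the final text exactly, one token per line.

Hunk 1: at line 7 remove [ljqv] add [tonoy] -> 13 lines: niltn yzkz osdn nygm oqs ejafw ogku vxucx tonoy wrfjb dwny agve bfta
Hunk 2: at line 5 remove [ejafw,ogku,vxucx] add [cem,ibi] -> 12 lines: niltn yzkz osdn nygm oqs cem ibi tonoy wrfjb dwny agve bfta
Hunk 3: at line 8 remove [wrfjb,dwny,agve] add [yeh,rhd] -> 11 lines: niltn yzkz osdn nygm oqs cem ibi tonoy yeh rhd bfta
Hunk 4: at line 3 remove [oqs,cem,ibi] add [rnu,emnwp,cln] -> 11 lines: niltn yzkz osdn nygm rnu emnwp cln tonoy yeh rhd bfta
Hunk 5: at line 7 remove [tonoy] add [kqb,toek] -> 12 lines: niltn yzkz osdn nygm rnu emnwp cln kqb toek yeh rhd bfta
Hunk 6: at line 1 remove [osdn] add [iohn,errlm] -> 13 lines: niltn yzkz iohn errlm nygm rnu emnwp cln kqb toek yeh rhd bfta
Hunk 7: at line 4 remove [rnu,emnwp] add [bbrn] -> 12 lines: niltn yzkz iohn errlm nygm bbrn cln kqb toek yeh rhd bfta

Answer: niltn
yzkz
iohn
errlm
nygm
bbrn
cln
kqb
toek
yeh
rhd
bfta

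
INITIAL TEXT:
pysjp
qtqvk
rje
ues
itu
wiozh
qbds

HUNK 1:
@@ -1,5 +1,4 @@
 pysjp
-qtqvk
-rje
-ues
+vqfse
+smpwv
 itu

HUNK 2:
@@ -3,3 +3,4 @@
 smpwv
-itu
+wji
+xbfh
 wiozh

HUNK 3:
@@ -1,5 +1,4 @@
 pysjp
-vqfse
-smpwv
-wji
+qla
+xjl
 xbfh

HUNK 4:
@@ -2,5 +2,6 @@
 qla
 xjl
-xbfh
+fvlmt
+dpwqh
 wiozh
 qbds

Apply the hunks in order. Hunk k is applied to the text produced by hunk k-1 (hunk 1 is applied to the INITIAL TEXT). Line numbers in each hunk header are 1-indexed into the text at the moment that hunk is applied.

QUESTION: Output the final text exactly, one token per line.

Answer: pysjp
qla
xjl
fvlmt
dpwqh
wiozh
qbds

Derivation:
Hunk 1: at line 1 remove [qtqvk,rje,ues] add [vqfse,smpwv] -> 6 lines: pysjp vqfse smpwv itu wiozh qbds
Hunk 2: at line 3 remove [itu] add [wji,xbfh] -> 7 lines: pysjp vqfse smpwv wji xbfh wiozh qbds
Hunk 3: at line 1 remove [vqfse,smpwv,wji] add [qla,xjl] -> 6 lines: pysjp qla xjl xbfh wiozh qbds
Hunk 4: at line 2 remove [xbfh] add [fvlmt,dpwqh] -> 7 lines: pysjp qla xjl fvlmt dpwqh wiozh qbds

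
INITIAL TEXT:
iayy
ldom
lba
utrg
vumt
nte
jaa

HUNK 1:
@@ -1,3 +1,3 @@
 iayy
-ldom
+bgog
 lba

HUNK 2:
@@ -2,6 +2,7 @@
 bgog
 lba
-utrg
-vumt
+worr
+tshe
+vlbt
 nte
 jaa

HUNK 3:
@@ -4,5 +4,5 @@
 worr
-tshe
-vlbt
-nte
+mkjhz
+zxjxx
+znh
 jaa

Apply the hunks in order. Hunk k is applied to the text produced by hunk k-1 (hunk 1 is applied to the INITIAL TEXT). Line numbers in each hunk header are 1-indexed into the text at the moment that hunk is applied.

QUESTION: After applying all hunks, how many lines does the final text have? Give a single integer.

Hunk 1: at line 1 remove [ldom] add [bgog] -> 7 lines: iayy bgog lba utrg vumt nte jaa
Hunk 2: at line 2 remove [utrg,vumt] add [worr,tshe,vlbt] -> 8 lines: iayy bgog lba worr tshe vlbt nte jaa
Hunk 3: at line 4 remove [tshe,vlbt,nte] add [mkjhz,zxjxx,znh] -> 8 lines: iayy bgog lba worr mkjhz zxjxx znh jaa
Final line count: 8

Answer: 8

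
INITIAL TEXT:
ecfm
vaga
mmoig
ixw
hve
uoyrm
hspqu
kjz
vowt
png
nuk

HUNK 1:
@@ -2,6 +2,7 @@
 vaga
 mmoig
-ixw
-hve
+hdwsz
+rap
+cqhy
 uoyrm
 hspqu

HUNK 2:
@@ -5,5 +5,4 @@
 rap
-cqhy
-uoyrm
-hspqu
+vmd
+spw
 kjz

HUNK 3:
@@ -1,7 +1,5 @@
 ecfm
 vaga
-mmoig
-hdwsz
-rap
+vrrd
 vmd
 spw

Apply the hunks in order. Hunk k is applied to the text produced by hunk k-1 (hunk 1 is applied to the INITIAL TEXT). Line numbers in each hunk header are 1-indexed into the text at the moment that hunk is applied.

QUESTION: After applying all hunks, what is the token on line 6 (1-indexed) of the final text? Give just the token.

Answer: kjz

Derivation:
Hunk 1: at line 2 remove [ixw,hve] add [hdwsz,rap,cqhy] -> 12 lines: ecfm vaga mmoig hdwsz rap cqhy uoyrm hspqu kjz vowt png nuk
Hunk 2: at line 5 remove [cqhy,uoyrm,hspqu] add [vmd,spw] -> 11 lines: ecfm vaga mmoig hdwsz rap vmd spw kjz vowt png nuk
Hunk 3: at line 1 remove [mmoig,hdwsz,rap] add [vrrd] -> 9 lines: ecfm vaga vrrd vmd spw kjz vowt png nuk
Final line 6: kjz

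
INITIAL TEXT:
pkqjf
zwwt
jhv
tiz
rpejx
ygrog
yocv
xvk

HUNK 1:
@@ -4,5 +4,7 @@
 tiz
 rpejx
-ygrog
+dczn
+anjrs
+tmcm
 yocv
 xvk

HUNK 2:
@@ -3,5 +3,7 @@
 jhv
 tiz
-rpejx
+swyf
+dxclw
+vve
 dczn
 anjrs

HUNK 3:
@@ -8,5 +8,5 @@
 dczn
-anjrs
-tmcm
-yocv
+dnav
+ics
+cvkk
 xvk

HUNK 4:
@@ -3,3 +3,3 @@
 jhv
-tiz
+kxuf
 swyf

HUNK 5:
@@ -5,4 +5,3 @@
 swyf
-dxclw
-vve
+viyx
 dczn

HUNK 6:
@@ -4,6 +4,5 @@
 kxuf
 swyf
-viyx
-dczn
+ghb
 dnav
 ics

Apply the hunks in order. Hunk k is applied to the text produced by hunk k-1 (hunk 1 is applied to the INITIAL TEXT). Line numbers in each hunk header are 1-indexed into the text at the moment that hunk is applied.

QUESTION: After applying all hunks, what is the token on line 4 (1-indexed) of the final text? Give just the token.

Answer: kxuf

Derivation:
Hunk 1: at line 4 remove [ygrog] add [dczn,anjrs,tmcm] -> 10 lines: pkqjf zwwt jhv tiz rpejx dczn anjrs tmcm yocv xvk
Hunk 2: at line 3 remove [rpejx] add [swyf,dxclw,vve] -> 12 lines: pkqjf zwwt jhv tiz swyf dxclw vve dczn anjrs tmcm yocv xvk
Hunk 3: at line 8 remove [anjrs,tmcm,yocv] add [dnav,ics,cvkk] -> 12 lines: pkqjf zwwt jhv tiz swyf dxclw vve dczn dnav ics cvkk xvk
Hunk 4: at line 3 remove [tiz] add [kxuf] -> 12 lines: pkqjf zwwt jhv kxuf swyf dxclw vve dczn dnav ics cvkk xvk
Hunk 5: at line 5 remove [dxclw,vve] add [viyx] -> 11 lines: pkqjf zwwt jhv kxuf swyf viyx dczn dnav ics cvkk xvk
Hunk 6: at line 4 remove [viyx,dczn] add [ghb] -> 10 lines: pkqjf zwwt jhv kxuf swyf ghb dnav ics cvkk xvk
Final line 4: kxuf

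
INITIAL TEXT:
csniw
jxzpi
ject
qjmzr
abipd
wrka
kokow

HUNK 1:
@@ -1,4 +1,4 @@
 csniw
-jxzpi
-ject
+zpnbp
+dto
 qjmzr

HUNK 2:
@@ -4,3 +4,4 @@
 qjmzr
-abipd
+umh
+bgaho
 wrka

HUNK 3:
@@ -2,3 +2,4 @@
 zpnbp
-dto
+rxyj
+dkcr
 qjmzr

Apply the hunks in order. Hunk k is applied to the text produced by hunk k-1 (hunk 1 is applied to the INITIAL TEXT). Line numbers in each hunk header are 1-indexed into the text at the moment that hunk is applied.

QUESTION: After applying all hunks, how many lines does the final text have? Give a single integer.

Hunk 1: at line 1 remove [jxzpi,ject] add [zpnbp,dto] -> 7 lines: csniw zpnbp dto qjmzr abipd wrka kokow
Hunk 2: at line 4 remove [abipd] add [umh,bgaho] -> 8 lines: csniw zpnbp dto qjmzr umh bgaho wrka kokow
Hunk 3: at line 2 remove [dto] add [rxyj,dkcr] -> 9 lines: csniw zpnbp rxyj dkcr qjmzr umh bgaho wrka kokow
Final line count: 9

Answer: 9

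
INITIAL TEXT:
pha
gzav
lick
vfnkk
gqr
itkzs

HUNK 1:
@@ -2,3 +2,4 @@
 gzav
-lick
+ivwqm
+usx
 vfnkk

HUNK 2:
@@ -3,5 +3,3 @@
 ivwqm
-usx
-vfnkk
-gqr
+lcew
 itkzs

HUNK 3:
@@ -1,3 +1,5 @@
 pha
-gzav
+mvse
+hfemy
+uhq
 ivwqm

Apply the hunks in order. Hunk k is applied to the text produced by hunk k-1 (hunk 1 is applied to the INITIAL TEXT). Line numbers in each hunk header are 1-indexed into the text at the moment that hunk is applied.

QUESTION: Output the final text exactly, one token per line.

Hunk 1: at line 2 remove [lick] add [ivwqm,usx] -> 7 lines: pha gzav ivwqm usx vfnkk gqr itkzs
Hunk 2: at line 3 remove [usx,vfnkk,gqr] add [lcew] -> 5 lines: pha gzav ivwqm lcew itkzs
Hunk 3: at line 1 remove [gzav] add [mvse,hfemy,uhq] -> 7 lines: pha mvse hfemy uhq ivwqm lcew itkzs

Answer: pha
mvse
hfemy
uhq
ivwqm
lcew
itkzs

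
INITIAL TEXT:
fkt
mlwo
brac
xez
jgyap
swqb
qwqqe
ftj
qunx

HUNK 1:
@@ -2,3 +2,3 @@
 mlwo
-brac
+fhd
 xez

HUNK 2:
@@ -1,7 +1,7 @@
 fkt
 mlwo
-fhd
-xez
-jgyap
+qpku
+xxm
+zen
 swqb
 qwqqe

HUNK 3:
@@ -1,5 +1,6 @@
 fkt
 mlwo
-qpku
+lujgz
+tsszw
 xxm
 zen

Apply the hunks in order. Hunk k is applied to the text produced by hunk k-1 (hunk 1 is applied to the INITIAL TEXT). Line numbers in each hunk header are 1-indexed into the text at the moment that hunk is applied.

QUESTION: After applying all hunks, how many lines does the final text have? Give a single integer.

Answer: 10

Derivation:
Hunk 1: at line 2 remove [brac] add [fhd] -> 9 lines: fkt mlwo fhd xez jgyap swqb qwqqe ftj qunx
Hunk 2: at line 1 remove [fhd,xez,jgyap] add [qpku,xxm,zen] -> 9 lines: fkt mlwo qpku xxm zen swqb qwqqe ftj qunx
Hunk 3: at line 1 remove [qpku] add [lujgz,tsszw] -> 10 lines: fkt mlwo lujgz tsszw xxm zen swqb qwqqe ftj qunx
Final line count: 10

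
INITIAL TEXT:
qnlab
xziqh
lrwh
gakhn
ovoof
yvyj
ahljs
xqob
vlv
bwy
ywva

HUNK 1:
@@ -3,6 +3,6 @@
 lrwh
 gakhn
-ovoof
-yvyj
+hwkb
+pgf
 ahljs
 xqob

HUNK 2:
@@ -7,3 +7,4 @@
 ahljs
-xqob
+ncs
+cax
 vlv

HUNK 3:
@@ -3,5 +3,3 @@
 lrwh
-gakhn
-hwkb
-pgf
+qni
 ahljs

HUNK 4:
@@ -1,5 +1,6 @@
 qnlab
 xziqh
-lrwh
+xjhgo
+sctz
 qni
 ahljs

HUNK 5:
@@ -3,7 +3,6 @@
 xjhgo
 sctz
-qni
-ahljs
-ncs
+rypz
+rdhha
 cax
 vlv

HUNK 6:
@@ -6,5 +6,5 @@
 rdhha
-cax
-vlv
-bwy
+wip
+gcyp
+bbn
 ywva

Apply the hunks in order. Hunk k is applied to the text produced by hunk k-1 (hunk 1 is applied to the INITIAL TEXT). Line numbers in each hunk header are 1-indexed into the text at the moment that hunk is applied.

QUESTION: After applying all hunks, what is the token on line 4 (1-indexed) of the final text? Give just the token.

Hunk 1: at line 3 remove [ovoof,yvyj] add [hwkb,pgf] -> 11 lines: qnlab xziqh lrwh gakhn hwkb pgf ahljs xqob vlv bwy ywva
Hunk 2: at line 7 remove [xqob] add [ncs,cax] -> 12 lines: qnlab xziqh lrwh gakhn hwkb pgf ahljs ncs cax vlv bwy ywva
Hunk 3: at line 3 remove [gakhn,hwkb,pgf] add [qni] -> 10 lines: qnlab xziqh lrwh qni ahljs ncs cax vlv bwy ywva
Hunk 4: at line 1 remove [lrwh] add [xjhgo,sctz] -> 11 lines: qnlab xziqh xjhgo sctz qni ahljs ncs cax vlv bwy ywva
Hunk 5: at line 3 remove [qni,ahljs,ncs] add [rypz,rdhha] -> 10 lines: qnlab xziqh xjhgo sctz rypz rdhha cax vlv bwy ywva
Hunk 6: at line 6 remove [cax,vlv,bwy] add [wip,gcyp,bbn] -> 10 lines: qnlab xziqh xjhgo sctz rypz rdhha wip gcyp bbn ywva
Final line 4: sctz

Answer: sctz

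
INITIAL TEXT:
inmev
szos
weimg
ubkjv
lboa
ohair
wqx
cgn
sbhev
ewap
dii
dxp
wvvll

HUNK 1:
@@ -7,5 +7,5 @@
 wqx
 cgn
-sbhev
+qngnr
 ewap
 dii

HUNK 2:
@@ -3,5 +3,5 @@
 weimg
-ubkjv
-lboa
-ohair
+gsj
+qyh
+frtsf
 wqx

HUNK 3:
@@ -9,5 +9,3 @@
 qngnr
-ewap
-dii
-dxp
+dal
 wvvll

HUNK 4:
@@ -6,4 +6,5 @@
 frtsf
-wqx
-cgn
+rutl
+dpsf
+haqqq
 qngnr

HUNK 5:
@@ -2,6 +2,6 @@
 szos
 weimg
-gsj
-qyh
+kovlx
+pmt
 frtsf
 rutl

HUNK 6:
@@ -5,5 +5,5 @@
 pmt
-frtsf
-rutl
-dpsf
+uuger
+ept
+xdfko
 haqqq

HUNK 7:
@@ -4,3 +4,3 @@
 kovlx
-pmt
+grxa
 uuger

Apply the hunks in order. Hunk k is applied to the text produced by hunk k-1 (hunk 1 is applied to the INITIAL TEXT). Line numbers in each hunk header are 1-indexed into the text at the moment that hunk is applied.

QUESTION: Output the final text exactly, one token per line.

Answer: inmev
szos
weimg
kovlx
grxa
uuger
ept
xdfko
haqqq
qngnr
dal
wvvll

Derivation:
Hunk 1: at line 7 remove [sbhev] add [qngnr] -> 13 lines: inmev szos weimg ubkjv lboa ohair wqx cgn qngnr ewap dii dxp wvvll
Hunk 2: at line 3 remove [ubkjv,lboa,ohair] add [gsj,qyh,frtsf] -> 13 lines: inmev szos weimg gsj qyh frtsf wqx cgn qngnr ewap dii dxp wvvll
Hunk 3: at line 9 remove [ewap,dii,dxp] add [dal] -> 11 lines: inmev szos weimg gsj qyh frtsf wqx cgn qngnr dal wvvll
Hunk 4: at line 6 remove [wqx,cgn] add [rutl,dpsf,haqqq] -> 12 lines: inmev szos weimg gsj qyh frtsf rutl dpsf haqqq qngnr dal wvvll
Hunk 5: at line 2 remove [gsj,qyh] add [kovlx,pmt] -> 12 lines: inmev szos weimg kovlx pmt frtsf rutl dpsf haqqq qngnr dal wvvll
Hunk 6: at line 5 remove [frtsf,rutl,dpsf] add [uuger,ept,xdfko] -> 12 lines: inmev szos weimg kovlx pmt uuger ept xdfko haqqq qngnr dal wvvll
Hunk 7: at line 4 remove [pmt] add [grxa] -> 12 lines: inmev szos weimg kovlx grxa uuger ept xdfko haqqq qngnr dal wvvll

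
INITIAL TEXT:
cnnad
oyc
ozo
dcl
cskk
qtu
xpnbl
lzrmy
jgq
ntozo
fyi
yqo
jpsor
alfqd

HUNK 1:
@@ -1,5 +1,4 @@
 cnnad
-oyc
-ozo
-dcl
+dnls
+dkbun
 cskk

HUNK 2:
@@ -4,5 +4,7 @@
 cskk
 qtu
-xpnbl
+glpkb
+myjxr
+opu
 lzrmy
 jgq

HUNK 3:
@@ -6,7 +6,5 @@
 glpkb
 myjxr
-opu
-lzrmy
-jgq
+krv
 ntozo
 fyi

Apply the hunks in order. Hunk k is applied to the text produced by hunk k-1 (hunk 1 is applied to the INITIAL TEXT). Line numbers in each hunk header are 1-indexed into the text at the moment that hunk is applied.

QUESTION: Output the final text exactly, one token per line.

Hunk 1: at line 1 remove [oyc,ozo,dcl] add [dnls,dkbun] -> 13 lines: cnnad dnls dkbun cskk qtu xpnbl lzrmy jgq ntozo fyi yqo jpsor alfqd
Hunk 2: at line 4 remove [xpnbl] add [glpkb,myjxr,opu] -> 15 lines: cnnad dnls dkbun cskk qtu glpkb myjxr opu lzrmy jgq ntozo fyi yqo jpsor alfqd
Hunk 3: at line 6 remove [opu,lzrmy,jgq] add [krv] -> 13 lines: cnnad dnls dkbun cskk qtu glpkb myjxr krv ntozo fyi yqo jpsor alfqd

Answer: cnnad
dnls
dkbun
cskk
qtu
glpkb
myjxr
krv
ntozo
fyi
yqo
jpsor
alfqd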